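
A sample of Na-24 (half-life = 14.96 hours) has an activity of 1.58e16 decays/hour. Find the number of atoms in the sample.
N = A/λ = 3.41e17 atoms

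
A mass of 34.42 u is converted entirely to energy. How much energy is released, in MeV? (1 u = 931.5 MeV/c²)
E = mc² = 32060 MeV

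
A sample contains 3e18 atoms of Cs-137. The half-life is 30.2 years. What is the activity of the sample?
A = λN = 6.886e16 decays/year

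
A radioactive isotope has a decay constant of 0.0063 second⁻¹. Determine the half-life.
t½ = ln(2)/λ = 110 seconds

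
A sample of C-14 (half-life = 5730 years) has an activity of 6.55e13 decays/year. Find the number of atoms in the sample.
N = A/λ = 5.415e17 atoms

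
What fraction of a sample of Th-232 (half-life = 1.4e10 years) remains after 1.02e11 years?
N/N₀ = (1/2)^(t/t½) = 0.006409 = 0.641%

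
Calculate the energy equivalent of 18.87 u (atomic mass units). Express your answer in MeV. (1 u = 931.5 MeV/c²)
E = mc² = 17580 MeV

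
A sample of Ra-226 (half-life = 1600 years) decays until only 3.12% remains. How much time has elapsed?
t = t½ × log₂(N₀/N) = 8004 years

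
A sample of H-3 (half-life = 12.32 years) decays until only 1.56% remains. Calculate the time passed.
t = t½ × log₂(N₀/N) = 73.95 years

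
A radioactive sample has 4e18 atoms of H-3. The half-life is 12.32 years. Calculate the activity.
A = λN = 2.25e17 decays/year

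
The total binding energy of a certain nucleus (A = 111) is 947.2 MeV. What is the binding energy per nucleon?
B.E./A = 947.2/111 = 8.533 MeV/nucleon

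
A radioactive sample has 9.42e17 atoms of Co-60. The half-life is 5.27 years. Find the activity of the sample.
A = λN = 1.239e17 decays/year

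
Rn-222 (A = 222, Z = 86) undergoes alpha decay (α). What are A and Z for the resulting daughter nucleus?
Daughter: A = 218, Z = 84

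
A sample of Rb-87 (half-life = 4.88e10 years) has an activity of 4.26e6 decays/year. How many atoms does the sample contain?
N = A/λ = 2.999e17 atoms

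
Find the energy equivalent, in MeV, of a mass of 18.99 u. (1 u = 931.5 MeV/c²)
E = mc² = 17690 MeV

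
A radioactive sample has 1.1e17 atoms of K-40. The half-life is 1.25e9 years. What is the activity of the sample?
A = λN = 6.1e7 decays/year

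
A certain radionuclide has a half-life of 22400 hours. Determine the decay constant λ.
λ = ln(2)/t½ = 3.094e-5 hour⁻¹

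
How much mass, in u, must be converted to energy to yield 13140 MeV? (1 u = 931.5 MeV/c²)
m = E/c² = 14.11 u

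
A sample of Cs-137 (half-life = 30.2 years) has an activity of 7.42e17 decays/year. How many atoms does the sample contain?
N = A/λ = 3.233e19 atoms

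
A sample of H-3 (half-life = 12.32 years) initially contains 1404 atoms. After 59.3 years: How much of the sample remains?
N = N₀(1/2)^(t/t½) = 49.94 atoms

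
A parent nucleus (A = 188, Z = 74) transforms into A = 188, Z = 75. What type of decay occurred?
ΔA = 0, ΔZ = +1 ⇒ beta-minus decay (β⁻)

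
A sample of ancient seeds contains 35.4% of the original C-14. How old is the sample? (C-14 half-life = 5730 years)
Age = t½ × log₂(1/ratio) = 8585 years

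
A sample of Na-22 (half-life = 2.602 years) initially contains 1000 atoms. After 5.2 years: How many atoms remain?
N = N₀(1/2)^(t/t½) = 250.3 atoms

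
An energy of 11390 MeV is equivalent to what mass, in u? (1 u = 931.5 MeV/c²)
m = E/c² = 12.23 u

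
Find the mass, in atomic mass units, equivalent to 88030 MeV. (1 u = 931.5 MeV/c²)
m = E/c² = 94.5 u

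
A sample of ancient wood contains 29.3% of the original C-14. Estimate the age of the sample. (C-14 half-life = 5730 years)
Age = t½ × log₂(1/ratio) = 10150 years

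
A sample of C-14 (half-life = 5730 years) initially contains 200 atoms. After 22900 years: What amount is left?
N = N₀(1/2)^(t/t½) = 12.53 atoms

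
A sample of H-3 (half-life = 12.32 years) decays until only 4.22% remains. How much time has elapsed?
t = t½ × log₂(N₀/N) = 56.26 years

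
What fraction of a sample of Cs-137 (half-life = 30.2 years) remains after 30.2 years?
N/N₀ = (1/2)^(t/t½) = 0.5 = 50%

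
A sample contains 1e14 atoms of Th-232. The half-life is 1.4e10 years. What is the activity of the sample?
A = λN = 4951 decays/year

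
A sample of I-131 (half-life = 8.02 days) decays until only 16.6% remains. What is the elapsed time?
t = t½ × log₂(N₀/N) = 20.78 days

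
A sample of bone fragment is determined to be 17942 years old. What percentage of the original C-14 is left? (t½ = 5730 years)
N/N₀ = (1/2)^(t/t½) = 0.1141 = 11.4%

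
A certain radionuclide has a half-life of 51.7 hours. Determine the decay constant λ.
λ = ln(2)/t½ = 0.01341 hour⁻¹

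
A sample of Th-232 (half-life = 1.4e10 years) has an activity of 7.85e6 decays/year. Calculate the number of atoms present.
N = A/λ = 1.586e17 atoms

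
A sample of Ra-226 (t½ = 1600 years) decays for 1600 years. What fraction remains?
N/N₀ = (1/2)^(t/t½) = 0.5 = 50%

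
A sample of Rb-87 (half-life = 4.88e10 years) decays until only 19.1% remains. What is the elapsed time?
t = t½ × log₂(N₀/N) = 1.166e11 years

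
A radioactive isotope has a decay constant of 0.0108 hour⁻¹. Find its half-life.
t½ = ln(2)/λ = 64.18 hours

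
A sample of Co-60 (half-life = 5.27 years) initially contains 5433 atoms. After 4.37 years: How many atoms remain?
N = N₀(1/2)^(t/t½) = 3058 atoms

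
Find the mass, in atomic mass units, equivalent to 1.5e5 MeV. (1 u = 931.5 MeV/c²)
m = E/c² = 161 u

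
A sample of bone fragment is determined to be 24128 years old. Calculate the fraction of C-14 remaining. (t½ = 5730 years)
N/N₀ = (1/2)^(t/t½) = 0.054 = 5.4%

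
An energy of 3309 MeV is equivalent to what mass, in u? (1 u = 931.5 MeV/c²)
m = E/c² = 3.552 u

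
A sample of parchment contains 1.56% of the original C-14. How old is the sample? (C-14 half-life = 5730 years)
Age = t½ × log₂(1/ratio) = 34390 years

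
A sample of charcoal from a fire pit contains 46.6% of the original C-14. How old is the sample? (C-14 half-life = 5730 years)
Age = t½ × log₂(1/ratio) = 6312 years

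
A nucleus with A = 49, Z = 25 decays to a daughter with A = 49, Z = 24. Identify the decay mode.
ΔA = 0, ΔZ = -1 ⇒ beta-plus decay (β⁺) or electron capture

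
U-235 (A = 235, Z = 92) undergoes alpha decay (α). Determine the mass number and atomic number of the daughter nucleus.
Daughter: A = 231, Z = 90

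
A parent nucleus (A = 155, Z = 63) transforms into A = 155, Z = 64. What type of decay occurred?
ΔA = 0, ΔZ = +1 ⇒ beta-minus decay (β⁻)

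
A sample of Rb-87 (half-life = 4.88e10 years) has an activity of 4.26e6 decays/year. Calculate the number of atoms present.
N = A/λ = 2.999e17 atoms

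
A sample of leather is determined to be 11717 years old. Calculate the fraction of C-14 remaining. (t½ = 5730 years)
N/N₀ = (1/2)^(t/t½) = 0.2423 = 24.2%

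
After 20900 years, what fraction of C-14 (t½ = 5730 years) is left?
N/N₀ = (1/2)^(t/t½) = 0.0798 = 7.98%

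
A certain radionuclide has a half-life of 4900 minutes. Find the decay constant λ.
λ = ln(2)/t½ = 1.415e-4 minute⁻¹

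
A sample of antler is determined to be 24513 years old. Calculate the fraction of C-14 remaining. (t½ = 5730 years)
N/N₀ = (1/2)^(t/t½) = 0.05155 = 5.15%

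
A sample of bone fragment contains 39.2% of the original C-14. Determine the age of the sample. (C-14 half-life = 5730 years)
Age = t½ × log₂(1/ratio) = 7742 years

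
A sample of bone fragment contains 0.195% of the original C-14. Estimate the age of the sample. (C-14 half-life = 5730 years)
Age = t½ × log₂(1/ratio) = 51580 years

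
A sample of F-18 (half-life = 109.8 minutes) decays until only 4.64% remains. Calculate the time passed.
t = t½ × log₂(N₀/N) = 486.4 minutes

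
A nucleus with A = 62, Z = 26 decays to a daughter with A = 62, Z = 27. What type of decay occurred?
ΔA = 0, ΔZ = +1 ⇒ beta-minus decay (β⁻)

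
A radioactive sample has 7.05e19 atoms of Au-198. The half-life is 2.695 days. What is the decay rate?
A = λN = 1.813e19 decays/day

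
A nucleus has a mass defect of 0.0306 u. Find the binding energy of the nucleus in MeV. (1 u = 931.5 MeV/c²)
B.E. = Δm × 931.5 = 28.5 MeV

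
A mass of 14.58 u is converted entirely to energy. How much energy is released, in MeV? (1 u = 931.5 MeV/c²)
E = mc² = 13580 MeV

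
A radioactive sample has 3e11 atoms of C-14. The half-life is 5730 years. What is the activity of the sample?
A = λN = 3.629e7 decays/year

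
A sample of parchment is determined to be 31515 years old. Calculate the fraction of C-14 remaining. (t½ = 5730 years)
N/N₀ = (1/2)^(t/t½) = 0.0221 = 2.21%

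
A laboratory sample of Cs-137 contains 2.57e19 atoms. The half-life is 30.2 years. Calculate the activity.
A = λN = 5.899e17 decays/year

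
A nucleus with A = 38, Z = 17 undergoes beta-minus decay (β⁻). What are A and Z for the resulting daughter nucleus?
Daughter: A = 38, Z = 18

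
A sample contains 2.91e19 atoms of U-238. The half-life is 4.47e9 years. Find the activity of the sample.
A = λN = 4.512e9 decays/year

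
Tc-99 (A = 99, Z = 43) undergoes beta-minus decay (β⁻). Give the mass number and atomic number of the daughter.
Daughter: A = 99, Z = 44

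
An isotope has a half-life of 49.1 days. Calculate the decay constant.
λ = ln(2)/t½ = 0.01412 day⁻¹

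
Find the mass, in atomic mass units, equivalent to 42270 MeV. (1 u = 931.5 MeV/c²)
m = E/c² = 45.38 u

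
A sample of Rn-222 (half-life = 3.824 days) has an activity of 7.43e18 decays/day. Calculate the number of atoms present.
N = A/λ = 4.099e19 atoms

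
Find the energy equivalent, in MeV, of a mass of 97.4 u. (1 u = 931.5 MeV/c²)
E = mc² = 90730 MeV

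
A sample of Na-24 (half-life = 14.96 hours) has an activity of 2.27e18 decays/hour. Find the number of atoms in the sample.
N = A/λ = 4.899e19 atoms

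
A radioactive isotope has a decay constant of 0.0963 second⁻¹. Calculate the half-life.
t½ = ln(2)/λ = 7.198 seconds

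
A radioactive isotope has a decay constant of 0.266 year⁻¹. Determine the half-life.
t½ = ln(2)/λ = 2.606 years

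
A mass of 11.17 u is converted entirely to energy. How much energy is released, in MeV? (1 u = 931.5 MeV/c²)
E = mc² = 10400 MeV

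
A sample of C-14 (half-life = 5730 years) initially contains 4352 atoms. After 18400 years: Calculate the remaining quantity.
N = N₀(1/2)^(t/t½) = 469.9 atoms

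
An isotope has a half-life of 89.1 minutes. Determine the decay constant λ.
λ = ln(2)/t½ = 0.007779 minute⁻¹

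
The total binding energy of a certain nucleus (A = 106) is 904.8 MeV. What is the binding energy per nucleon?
B.E./A = 904.8/106 = 8.536 MeV/nucleon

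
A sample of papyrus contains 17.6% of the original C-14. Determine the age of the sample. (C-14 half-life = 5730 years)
Age = t½ × log₂(1/ratio) = 14360 years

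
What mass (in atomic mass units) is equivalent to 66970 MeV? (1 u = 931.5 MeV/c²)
m = E/c² = 71.89 u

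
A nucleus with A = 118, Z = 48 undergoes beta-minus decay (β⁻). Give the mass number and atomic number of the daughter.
Daughter: A = 118, Z = 49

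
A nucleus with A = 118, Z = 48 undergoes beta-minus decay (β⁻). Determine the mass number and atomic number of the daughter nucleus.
Daughter: A = 118, Z = 49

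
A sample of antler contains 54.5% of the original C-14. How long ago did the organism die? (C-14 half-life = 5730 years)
Age = t½ × log₂(1/ratio) = 5018 years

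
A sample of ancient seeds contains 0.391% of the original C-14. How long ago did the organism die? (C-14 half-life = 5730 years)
Age = t½ × log₂(1/ratio) = 45830 years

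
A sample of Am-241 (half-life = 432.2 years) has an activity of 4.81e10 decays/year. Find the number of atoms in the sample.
N = A/λ = 2.999e13 atoms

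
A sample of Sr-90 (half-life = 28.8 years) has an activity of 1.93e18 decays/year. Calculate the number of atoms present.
N = A/λ = 8.019e19 atoms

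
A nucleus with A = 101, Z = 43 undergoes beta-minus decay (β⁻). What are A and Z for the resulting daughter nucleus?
Daughter: A = 101, Z = 44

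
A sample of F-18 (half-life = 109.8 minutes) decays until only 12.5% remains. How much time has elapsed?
t = t½ × log₂(N₀/N) = 329.4 minutes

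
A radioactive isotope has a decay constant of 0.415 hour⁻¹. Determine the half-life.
t½ = ln(2)/λ = 1.67 hours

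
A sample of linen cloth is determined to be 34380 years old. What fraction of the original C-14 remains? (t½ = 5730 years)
N/N₀ = (1/2)^(t/t½) = 0.01562 = 1.56%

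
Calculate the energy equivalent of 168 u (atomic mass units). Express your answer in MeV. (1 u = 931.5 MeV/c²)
E = mc² = 1.565e5 MeV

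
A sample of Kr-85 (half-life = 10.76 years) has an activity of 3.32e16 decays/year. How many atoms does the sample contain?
N = A/λ = 5.154e17 atoms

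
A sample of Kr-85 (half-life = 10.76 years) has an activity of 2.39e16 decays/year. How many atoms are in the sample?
N = A/λ = 3.71e17 atoms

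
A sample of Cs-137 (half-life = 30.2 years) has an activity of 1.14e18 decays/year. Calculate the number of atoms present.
N = A/λ = 4.967e19 atoms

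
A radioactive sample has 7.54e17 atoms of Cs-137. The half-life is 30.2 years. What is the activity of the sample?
A = λN = 1.731e16 decays/year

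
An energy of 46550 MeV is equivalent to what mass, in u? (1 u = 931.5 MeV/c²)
m = E/c² = 49.97 u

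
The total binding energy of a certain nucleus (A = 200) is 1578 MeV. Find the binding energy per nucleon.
B.E./A = 1578/200 = 7.89 MeV/nucleon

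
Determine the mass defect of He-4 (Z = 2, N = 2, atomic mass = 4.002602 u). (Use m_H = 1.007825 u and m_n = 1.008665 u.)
Δm = Z·m_H + N·m_n − M = 0.03038 u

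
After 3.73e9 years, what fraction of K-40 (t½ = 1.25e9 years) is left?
N/N₀ = (1/2)^(t/t½) = 0.1264 = 12.6%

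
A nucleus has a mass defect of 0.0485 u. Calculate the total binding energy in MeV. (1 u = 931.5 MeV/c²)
B.E. = Δm × 931.5 = 45.18 MeV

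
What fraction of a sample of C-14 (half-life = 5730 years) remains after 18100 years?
N/N₀ = (1/2)^(t/t½) = 0.112 = 11.2%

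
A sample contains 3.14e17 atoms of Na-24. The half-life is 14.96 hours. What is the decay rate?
A = λN = 1.455e16 decays/hour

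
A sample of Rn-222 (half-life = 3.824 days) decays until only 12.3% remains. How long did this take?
t = t½ × log₂(N₀/N) = 11.56 days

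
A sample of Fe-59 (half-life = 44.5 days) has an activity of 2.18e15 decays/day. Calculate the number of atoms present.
N = A/λ = 1.4e17 atoms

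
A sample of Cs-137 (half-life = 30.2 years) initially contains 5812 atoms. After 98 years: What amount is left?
N = N₀(1/2)^(t/t½) = 613 atoms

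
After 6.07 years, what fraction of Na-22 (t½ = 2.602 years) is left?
N/N₀ = (1/2)^(t/t½) = 0.1985 = 19.8%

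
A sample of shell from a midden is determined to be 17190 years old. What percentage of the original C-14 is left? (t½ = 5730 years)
N/N₀ = (1/2)^(t/t½) = 0.125 = 12.5%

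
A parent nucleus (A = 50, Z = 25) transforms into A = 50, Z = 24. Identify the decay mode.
ΔA = 0, ΔZ = -1 ⇒ beta-plus decay (β⁺) or electron capture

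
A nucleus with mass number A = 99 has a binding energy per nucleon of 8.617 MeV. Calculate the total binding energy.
B.E. = 8.617 × 99 = 853.1 MeV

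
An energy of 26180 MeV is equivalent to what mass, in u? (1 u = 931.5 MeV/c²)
m = E/c² = 28.11 u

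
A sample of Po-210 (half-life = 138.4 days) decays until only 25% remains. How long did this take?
t = t½ × log₂(N₀/N) = 276.8 days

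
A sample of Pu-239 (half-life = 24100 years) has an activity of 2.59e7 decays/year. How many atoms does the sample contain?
N = A/λ = 9.005e11 atoms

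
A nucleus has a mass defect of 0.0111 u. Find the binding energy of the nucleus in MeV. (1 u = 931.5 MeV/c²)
B.E. = Δm × 931.5 = 10.34 MeV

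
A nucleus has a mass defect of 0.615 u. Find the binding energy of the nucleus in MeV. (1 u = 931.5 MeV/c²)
B.E. = Δm × 931.5 = 572.9 MeV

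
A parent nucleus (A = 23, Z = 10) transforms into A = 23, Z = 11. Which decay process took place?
ΔA = 0, ΔZ = +1 ⇒ beta-minus decay (β⁻)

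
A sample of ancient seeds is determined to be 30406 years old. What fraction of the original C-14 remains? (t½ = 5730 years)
N/N₀ = (1/2)^(t/t½) = 0.02527 = 2.53%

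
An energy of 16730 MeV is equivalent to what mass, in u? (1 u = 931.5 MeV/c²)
m = E/c² = 17.96 u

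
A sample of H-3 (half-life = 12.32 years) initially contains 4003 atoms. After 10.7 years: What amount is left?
N = N₀(1/2)^(t/t½) = 2192 atoms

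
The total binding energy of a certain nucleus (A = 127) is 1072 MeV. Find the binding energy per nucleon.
B.E./A = 1072/127 = 8.441 MeV/nucleon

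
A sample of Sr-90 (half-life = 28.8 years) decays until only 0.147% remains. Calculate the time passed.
t = t½ × log₂(N₀/N) = 271 years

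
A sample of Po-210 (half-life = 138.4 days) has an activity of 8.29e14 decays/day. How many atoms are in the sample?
N = A/λ = 1.655e17 atoms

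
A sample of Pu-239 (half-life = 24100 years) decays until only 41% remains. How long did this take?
t = t½ × log₂(N₀/N) = 31000 years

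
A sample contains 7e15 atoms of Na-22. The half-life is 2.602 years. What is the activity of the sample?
A = λN = 1.865e15 decays/year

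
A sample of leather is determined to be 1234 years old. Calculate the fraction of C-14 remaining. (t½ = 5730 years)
N/N₀ = (1/2)^(t/t½) = 0.8613 = 86.1%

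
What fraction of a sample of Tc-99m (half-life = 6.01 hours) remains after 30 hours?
N/N₀ = (1/2)^(t/t½) = 0.03143 = 3.14%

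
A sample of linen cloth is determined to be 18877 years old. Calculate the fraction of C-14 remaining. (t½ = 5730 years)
N/N₀ = (1/2)^(t/t½) = 0.1019 = 10.2%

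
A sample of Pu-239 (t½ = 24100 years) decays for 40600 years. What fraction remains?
N/N₀ = (1/2)^(t/t½) = 0.3111 = 31.1%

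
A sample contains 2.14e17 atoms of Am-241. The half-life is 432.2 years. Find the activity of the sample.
A = λN = 3.432e14 decays/year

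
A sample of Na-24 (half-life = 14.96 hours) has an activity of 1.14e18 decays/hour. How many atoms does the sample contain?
N = A/λ = 2.46e19 atoms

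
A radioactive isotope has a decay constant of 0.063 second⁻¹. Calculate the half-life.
t½ = ln(2)/λ = 11 seconds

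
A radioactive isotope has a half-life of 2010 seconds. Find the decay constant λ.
λ = ln(2)/t½ = 3.448e-4 second⁻¹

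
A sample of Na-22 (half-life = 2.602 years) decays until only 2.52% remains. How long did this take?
t = t½ × log₂(N₀/N) = 13.82 years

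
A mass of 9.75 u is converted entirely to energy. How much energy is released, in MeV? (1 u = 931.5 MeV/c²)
E = mc² = 9082 MeV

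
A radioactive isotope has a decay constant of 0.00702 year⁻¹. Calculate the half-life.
t½ = ln(2)/λ = 98.74 years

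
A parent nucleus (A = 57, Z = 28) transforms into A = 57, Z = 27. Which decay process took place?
ΔA = 0, ΔZ = -1 ⇒ beta-plus decay (β⁺) or electron capture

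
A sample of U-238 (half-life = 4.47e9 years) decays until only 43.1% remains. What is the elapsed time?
t = t½ × log₂(N₀/N) = 5.428e9 years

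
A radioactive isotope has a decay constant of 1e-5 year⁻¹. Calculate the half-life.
t½ = ln(2)/λ = 69310 years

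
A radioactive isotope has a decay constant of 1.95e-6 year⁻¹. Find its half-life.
t½ = ln(2)/λ = 3.555e5 years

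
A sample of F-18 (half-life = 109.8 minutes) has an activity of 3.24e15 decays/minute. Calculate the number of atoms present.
N = A/λ = 5.132e17 atoms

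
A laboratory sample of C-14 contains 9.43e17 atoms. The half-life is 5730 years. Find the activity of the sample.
A = λN = 1.141e14 decays/year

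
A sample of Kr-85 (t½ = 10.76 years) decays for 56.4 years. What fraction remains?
N/N₀ = (1/2)^(t/t½) = 0.02643 = 2.64%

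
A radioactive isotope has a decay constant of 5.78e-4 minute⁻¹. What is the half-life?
t½ = ln(2)/λ = 1199 minutes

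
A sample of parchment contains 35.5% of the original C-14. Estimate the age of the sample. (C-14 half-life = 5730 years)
Age = t½ × log₂(1/ratio) = 8561 years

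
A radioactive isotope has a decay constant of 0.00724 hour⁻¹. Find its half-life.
t½ = ln(2)/λ = 95.74 hours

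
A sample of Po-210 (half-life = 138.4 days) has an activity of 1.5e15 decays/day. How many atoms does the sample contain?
N = A/λ = 2.995e17 atoms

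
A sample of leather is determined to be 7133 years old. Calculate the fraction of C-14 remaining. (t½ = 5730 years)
N/N₀ = (1/2)^(t/t½) = 0.422 = 42.2%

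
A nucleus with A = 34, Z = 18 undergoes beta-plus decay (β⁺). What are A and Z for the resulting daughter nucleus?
Daughter: A = 34, Z = 17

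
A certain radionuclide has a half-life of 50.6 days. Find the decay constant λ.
λ = ln(2)/t½ = 0.0137 day⁻¹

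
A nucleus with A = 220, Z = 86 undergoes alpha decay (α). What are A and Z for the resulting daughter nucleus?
Daughter: A = 216, Z = 84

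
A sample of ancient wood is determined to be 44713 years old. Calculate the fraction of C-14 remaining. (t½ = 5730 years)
N/N₀ = (1/2)^(t/t½) = 0.004477 = 0.448%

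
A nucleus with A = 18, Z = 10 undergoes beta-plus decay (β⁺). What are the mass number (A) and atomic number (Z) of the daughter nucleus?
Daughter: A = 18, Z = 9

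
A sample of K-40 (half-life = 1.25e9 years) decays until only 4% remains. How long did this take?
t = t½ × log₂(N₀/N) = 5.805e9 years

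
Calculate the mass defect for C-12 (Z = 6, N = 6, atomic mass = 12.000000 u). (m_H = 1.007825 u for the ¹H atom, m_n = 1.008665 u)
Δm = Z·m_H + N·m_n − M = 0.09894 u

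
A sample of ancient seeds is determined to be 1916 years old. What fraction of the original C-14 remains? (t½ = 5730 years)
N/N₀ = (1/2)^(t/t½) = 0.7931 = 79.3%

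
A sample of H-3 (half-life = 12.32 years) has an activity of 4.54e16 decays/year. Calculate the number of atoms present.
N = A/λ = 8.069e17 atoms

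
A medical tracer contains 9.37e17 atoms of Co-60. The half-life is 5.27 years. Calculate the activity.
A = λN = 1.232e17 decays/year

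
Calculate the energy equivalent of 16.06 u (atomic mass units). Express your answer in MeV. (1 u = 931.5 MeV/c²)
E = mc² = 14960 MeV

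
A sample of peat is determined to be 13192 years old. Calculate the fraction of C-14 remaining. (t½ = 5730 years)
N/N₀ = (1/2)^(t/t½) = 0.2027 = 20.3%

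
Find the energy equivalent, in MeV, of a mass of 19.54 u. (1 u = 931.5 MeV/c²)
E = mc² = 18200 MeV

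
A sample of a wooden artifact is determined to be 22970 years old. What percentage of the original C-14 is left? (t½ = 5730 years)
N/N₀ = (1/2)^(t/t½) = 0.06212 = 6.21%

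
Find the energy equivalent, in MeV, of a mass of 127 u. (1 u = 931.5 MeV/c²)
E = mc² = 1.183e5 MeV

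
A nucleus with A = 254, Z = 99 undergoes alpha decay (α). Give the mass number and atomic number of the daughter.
Daughter: A = 250, Z = 97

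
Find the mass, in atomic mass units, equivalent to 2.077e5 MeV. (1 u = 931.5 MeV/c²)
m = E/c² = 223 u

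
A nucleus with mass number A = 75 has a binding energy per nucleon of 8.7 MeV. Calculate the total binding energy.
B.E. = 8.7 × 75 = 652.5 MeV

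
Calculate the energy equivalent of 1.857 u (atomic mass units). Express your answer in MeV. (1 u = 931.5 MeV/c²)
E = mc² = 1730 MeV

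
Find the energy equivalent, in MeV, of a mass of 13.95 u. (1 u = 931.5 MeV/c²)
E = mc² = 12990 MeV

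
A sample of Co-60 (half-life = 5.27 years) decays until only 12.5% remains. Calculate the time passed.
t = t½ × log₂(N₀/N) = 15.81 years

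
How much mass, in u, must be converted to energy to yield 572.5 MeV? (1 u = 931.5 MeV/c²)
m = E/c² = 0.6146 u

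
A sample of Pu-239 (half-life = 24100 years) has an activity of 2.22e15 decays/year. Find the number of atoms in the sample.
N = A/λ = 7.719e19 atoms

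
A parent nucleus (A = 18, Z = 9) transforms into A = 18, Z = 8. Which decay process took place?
ΔA = 0, ΔZ = -1 ⇒ beta-plus decay (β⁺) or electron capture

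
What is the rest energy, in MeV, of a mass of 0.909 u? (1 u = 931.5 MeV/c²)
E = mc² = 846.7 MeV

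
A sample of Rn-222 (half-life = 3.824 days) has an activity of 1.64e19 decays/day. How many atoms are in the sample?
N = A/λ = 9.048e19 atoms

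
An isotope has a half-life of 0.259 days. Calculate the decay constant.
λ = ln(2)/t½ = 2.676 day⁻¹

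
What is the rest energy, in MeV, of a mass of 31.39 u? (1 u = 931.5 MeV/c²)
E = mc² = 29240 MeV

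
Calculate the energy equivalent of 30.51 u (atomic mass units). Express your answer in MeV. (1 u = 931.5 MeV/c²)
E = mc² = 28420 MeV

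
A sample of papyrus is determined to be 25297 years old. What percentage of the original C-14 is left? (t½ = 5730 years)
N/N₀ = (1/2)^(t/t½) = 0.04688 = 4.69%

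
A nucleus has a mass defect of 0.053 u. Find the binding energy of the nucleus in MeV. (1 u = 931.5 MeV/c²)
B.E. = Δm × 931.5 = 49.37 MeV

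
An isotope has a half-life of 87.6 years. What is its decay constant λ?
λ = ln(2)/t½ = 0.007913 year⁻¹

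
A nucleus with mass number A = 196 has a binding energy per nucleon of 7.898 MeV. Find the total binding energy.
B.E. = 7.898 × 196 = 1548 MeV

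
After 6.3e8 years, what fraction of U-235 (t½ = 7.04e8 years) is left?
N/N₀ = (1/2)^(t/t½) = 0.5378 = 53.8%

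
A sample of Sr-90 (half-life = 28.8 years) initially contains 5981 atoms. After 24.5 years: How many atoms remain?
N = N₀(1/2)^(t/t½) = 3317 atoms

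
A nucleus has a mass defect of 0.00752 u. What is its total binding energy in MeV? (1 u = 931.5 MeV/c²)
B.E. = Δm × 931.5 = 7.005 MeV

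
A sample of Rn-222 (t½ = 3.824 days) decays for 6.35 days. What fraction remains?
N/N₀ = (1/2)^(t/t½) = 0.3163 = 31.6%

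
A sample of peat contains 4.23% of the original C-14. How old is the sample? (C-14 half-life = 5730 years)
Age = t½ × log₂(1/ratio) = 26150 years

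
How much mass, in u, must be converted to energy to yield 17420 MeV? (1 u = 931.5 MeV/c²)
m = E/c² = 18.7 u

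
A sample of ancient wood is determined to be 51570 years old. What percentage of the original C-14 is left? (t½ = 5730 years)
N/N₀ = (1/2)^(t/t½) = 0.001953 = 0.195%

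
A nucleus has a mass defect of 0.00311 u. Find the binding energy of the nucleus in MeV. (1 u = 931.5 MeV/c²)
B.E. = Δm × 931.5 = 2.897 MeV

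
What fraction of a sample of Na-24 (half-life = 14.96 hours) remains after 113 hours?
N/N₀ = (1/2)^(t/t½) = 0.005323 = 0.532%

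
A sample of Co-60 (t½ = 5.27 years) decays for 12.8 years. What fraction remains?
N/N₀ = (1/2)^(t/t½) = 0.1857 = 18.6%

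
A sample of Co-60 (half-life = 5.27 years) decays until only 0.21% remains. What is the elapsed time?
t = t½ × log₂(N₀/N) = 46.88 years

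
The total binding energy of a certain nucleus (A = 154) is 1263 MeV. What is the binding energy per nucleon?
B.E./A = 1263/154 = 8.201 MeV/nucleon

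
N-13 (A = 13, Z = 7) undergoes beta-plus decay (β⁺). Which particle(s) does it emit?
β⁺: positron (e⁺) + neutrino (νₑ)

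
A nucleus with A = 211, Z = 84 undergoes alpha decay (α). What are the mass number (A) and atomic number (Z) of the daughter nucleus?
Daughter: A = 207, Z = 82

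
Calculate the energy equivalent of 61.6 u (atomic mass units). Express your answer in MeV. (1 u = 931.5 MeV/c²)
E = mc² = 57380 MeV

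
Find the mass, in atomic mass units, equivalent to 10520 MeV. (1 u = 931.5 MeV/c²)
m = E/c² = 11.29 u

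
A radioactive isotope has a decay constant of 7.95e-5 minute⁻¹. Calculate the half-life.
t½ = ln(2)/λ = 8719 minutes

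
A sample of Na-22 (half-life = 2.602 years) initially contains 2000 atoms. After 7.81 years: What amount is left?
N = N₀(1/2)^(t/t½) = 249.7 atoms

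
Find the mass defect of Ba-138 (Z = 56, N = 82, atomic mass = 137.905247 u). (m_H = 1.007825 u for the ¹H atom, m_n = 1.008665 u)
Δm = Z·m_H + N·m_n − M = 1.243 u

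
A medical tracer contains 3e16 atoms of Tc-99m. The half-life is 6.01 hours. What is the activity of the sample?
A = λN = 3.46e15 decays/hour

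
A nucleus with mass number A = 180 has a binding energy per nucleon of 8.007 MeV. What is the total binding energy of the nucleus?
B.E. = 8.007 × 180 = 1441 MeV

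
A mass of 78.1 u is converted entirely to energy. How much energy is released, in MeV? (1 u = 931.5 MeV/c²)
E = mc² = 72750 MeV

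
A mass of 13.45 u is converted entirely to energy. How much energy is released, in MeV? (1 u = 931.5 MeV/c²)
E = mc² = 12530 MeV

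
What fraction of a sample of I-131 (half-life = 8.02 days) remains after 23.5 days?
N/N₀ = (1/2)^(t/t½) = 0.1312 = 13.1%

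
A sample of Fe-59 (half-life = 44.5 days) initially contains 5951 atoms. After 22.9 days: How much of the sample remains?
N = N₀(1/2)^(t/t½) = 4166 atoms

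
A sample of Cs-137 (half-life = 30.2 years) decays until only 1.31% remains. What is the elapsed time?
t = t½ × log₂(N₀/N) = 188.9 years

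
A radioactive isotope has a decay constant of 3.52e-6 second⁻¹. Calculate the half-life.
t½ = ln(2)/λ = 1.969e5 seconds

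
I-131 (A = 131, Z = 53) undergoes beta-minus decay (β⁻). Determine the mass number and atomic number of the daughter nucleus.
Daughter: A = 131, Z = 54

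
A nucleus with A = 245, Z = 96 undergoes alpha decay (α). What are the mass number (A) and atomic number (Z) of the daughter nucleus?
Daughter: A = 241, Z = 94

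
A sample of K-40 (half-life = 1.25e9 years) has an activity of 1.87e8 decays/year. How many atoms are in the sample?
N = A/λ = 3.372e17 atoms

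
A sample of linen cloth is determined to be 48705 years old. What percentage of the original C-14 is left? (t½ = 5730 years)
N/N₀ = (1/2)^(t/t½) = 0.002762 = 0.276%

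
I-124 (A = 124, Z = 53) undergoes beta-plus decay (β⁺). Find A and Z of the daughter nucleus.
Daughter: A = 124, Z = 52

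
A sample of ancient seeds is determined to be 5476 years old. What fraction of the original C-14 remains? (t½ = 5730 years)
N/N₀ = (1/2)^(t/t½) = 0.5156 = 51.6%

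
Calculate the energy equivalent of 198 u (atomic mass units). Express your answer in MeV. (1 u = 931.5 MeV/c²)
E = mc² = 1.844e5 MeV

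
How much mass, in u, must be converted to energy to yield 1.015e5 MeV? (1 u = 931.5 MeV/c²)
m = E/c² = 109 u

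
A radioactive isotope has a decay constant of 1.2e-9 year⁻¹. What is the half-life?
t½ = ln(2)/λ = 5.776e8 years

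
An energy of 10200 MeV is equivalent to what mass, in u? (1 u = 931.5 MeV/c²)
m = E/c² = 10.95 u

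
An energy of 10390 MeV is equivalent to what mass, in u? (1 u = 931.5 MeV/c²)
m = E/c² = 11.15 u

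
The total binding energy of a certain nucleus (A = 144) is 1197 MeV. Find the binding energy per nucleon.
B.E./A = 1197/144 = 8.312 MeV/nucleon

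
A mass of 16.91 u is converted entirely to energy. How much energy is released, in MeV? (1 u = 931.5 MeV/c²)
E = mc² = 15750 MeV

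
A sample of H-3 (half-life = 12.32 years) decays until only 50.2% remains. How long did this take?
t = t½ × log₂(N₀/N) = 12.25 years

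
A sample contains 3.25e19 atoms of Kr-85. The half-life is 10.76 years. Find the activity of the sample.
A = λN = 2.094e18 decays/year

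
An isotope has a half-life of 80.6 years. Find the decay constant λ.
λ = ln(2)/t½ = 0.0086 year⁻¹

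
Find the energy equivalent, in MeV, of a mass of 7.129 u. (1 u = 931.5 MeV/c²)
E = mc² = 6641 MeV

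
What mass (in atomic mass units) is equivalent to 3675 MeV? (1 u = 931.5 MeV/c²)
m = E/c² = 3.945 u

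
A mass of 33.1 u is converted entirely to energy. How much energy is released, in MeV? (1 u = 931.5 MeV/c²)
E = mc² = 30830 MeV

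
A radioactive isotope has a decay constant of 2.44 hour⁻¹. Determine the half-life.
t½ = ln(2)/λ = 0.2841 hours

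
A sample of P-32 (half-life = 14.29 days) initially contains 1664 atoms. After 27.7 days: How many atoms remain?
N = N₀(1/2)^(t/t½) = 434.1 atoms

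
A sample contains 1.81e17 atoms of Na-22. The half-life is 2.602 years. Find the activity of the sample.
A = λN = 4.822e16 decays/year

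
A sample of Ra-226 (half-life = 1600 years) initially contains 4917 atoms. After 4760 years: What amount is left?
N = N₀(1/2)^(t/t½) = 625.4 atoms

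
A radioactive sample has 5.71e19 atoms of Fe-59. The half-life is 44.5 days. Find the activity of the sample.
A = λN = 8.894e17 decays/day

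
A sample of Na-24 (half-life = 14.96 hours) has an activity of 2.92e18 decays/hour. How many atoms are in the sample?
N = A/λ = 6.302e19 atoms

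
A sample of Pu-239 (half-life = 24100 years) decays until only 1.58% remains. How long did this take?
t = t½ × log₂(N₀/N) = 1.442e5 years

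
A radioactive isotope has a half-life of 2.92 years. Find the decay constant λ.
λ = ln(2)/t½ = 0.2374 year⁻¹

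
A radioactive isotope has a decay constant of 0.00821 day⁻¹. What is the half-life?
t½ = ln(2)/λ = 84.43 days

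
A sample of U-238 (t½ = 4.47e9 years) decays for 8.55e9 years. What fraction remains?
N/N₀ = (1/2)^(t/t½) = 0.2656 = 26.6%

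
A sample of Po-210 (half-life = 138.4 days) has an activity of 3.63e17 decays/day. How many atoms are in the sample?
N = A/λ = 7.248e19 atoms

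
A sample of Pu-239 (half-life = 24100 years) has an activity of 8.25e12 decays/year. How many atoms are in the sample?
N = A/λ = 2.868e17 atoms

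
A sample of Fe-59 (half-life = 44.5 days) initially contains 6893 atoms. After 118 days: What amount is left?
N = N₀(1/2)^(t/t½) = 1097 atoms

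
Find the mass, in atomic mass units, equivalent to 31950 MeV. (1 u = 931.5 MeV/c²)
m = E/c² = 34.3 u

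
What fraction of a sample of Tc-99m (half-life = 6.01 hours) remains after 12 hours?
N/N₀ = (1/2)^(t/t½) = 0.2506 = 25.1%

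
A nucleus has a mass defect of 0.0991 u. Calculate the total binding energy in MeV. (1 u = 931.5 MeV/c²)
B.E. = Δm × 931.5 = 92.31 MeV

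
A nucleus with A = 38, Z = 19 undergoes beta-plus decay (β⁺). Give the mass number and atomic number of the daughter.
Daughter: A = 38, Z = 18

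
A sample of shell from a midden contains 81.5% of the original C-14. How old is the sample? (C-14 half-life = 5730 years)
Age = t½ × log₂(1/ratio) = 1691 years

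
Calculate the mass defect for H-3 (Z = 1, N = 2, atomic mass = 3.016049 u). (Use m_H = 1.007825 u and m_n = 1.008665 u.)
Δm = Z·m_H + N·m_n − M = 0.009106 u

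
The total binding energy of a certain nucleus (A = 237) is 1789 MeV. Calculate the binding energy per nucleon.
B.E./A = 1789/237 = 7.549 MeV/nucleon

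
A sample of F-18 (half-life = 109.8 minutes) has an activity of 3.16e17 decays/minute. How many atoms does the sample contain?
N = A/λ = 5.006e19 atoms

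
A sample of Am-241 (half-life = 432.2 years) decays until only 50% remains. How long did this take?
t = t½ × log₂(N₀/N) = 432.2 years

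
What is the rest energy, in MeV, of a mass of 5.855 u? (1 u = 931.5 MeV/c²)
E = mc² = 5454 MeV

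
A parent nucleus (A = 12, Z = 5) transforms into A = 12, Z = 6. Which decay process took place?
ΔA = 0, ΔZ = +1 ⇒ beta-minus decay (β⁻)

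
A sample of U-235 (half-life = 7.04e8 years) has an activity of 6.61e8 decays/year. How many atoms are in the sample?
N = A/λ = 6.713e17 atoms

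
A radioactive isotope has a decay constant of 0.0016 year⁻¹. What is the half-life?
t½ = ln(2)/λ = 433.2 years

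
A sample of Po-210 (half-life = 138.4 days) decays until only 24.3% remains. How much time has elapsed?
t = t½ × log₂(N₀/N) = 282.5 days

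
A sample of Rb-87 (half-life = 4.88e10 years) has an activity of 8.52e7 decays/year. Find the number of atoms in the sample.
N = A/λ = 5.998e18 atoms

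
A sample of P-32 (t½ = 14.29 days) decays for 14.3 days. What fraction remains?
N/N₀ = (1/2)^(t/t½) = 0.4998 = 50%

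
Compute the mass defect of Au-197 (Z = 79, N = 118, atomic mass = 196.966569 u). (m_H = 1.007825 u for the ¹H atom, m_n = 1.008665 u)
Δm = Z·m_H + N·m_n − M = 1.674 u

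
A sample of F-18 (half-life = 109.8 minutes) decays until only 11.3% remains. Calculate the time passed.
t = t½ × log₂(N₀/N) = 345.4 minutes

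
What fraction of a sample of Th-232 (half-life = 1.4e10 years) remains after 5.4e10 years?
N/N₀ = (1/2)^(t/t½) = 0.06901 = 6.9%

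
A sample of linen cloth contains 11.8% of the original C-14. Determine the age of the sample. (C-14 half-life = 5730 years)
Age = t½ × log₂(1/ratio) = 17670 years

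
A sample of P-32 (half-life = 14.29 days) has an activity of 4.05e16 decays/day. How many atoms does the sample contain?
N = A/λ = 8.35e17 atoms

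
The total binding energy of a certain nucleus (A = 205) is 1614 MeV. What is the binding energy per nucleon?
B.E./A = 1614/205 = 7.873 MeV/nucleon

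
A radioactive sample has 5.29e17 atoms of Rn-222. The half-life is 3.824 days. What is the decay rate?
A = λN = 9.589e16 decays/day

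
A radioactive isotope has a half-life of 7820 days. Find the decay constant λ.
λ = ln(2)/t½ = 8.864e-5 day⁻¹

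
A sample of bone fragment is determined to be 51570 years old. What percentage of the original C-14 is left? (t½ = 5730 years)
N/N₀ = (1/2)^(t/t½) = 0.001953 = 0.195%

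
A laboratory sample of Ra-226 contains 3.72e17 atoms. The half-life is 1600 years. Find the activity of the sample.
A = λN = 1.612e14 decays/year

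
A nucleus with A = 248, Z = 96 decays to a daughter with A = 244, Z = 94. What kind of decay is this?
ΔA = -4, ΔZ = -2 ⇒ alpha decay (α)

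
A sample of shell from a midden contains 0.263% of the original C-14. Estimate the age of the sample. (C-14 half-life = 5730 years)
Age = t½ × log₂(1/ratio) = 49110 years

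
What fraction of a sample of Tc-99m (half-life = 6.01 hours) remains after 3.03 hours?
N/N₀ = (1/2)^(t/t½) = 0.7051 = 70.5%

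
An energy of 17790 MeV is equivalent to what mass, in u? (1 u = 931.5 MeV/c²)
m = E/c² = 19.1 u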